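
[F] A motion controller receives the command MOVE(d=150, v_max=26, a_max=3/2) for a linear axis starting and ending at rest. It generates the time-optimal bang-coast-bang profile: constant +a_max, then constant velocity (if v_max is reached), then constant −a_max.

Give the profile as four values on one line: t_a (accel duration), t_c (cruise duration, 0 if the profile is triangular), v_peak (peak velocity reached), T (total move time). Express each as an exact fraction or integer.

t_a=10 t_c=0 v_peak=15 T=20

vₘ²/aₘ = 26²/(3/2) = 1352/3
150 < 1352/3 → triangular
v_peak = √(150·3/2) = √225 = 15
t_a = 15/(3/2) = 10; t_c = 0
T = 2·10 = 20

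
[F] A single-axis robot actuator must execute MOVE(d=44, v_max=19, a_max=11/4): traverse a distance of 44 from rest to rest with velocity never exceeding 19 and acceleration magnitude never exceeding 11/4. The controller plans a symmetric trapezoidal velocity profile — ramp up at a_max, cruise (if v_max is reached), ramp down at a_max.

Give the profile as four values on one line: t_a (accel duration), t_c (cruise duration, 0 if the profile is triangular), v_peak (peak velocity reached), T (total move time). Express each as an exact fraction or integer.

t_a=4 t_c=0 v_peak=11 T=8

vₘ²/aₘ = 19²/(11/4) = 1444/11
44 < 1444/11 so t_c = 0
v_peak = √(44·11/4) = √121 = 11
t_a = 11/(11/4) = 4; t_c = 0
T = 2·4 = 8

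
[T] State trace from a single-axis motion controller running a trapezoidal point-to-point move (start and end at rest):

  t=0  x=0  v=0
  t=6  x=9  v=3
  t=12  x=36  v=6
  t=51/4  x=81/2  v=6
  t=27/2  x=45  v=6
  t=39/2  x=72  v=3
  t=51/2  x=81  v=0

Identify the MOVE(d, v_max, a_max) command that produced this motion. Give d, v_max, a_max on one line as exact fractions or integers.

final state: t=51/2, x=81, v=0 → d = 81
a_max = (3−0)/(6−0) = 1/2
max v = 6 over t∈[12,27/2] → v_max = 6
check: 6·(12+3/2) = 81 ✓

d=81 v_max=6 a_max=1/2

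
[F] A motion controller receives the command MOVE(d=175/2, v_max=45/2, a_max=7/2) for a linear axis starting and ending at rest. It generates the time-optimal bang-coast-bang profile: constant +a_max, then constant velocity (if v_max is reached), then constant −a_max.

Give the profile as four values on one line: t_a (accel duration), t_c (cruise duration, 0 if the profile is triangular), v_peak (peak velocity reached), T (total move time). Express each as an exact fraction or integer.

t_a=5 t_c=0 v_peak=35/2 T=10

v_max²/a_max = (45/2)²/(7/2) = 2025/14
175/2 < 2025/14 so t_c = 0
v_peak = √(175/2·7/2) = √(1225/4) = 35/2
t_a = (35/2)/(7/2) = 5; t_c = 0
T = 2·5 = 10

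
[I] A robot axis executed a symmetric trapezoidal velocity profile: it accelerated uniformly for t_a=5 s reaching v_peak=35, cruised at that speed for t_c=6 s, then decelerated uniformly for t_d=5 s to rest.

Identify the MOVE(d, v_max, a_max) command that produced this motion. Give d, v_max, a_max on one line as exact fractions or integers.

d=385 v_max=35 a_max=7

a_max = 35/5 = 7
d_a = ½·35·5 = 175/2; d_c = 35·6 = 210
d = 2·175/2 + 210 = 385
t_c = 6 > 0 ⇒ limit active, v_max = 35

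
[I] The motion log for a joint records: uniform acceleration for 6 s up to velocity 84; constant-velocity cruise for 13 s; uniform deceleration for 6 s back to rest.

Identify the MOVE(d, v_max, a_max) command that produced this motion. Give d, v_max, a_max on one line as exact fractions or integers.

a_max = 84/6 = 14
d_a = ½·84·6 = 252; d_c = 84·13 = 1092
d = 2·252 + 1092 = 1596
t_c = 13 > 0 so v_max = 84

d=1596 v_max=84 a_max=14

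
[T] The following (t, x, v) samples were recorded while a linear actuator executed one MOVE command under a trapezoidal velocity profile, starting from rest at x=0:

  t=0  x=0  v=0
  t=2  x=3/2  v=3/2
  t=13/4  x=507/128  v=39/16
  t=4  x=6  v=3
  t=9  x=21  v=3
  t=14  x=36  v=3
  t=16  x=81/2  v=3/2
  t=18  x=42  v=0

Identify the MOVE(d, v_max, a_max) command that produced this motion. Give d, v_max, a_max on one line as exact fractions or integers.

d=42 v_max=3 a_max=3/4

final state: t=18, x=42, v=0 → d = 42
a_max = (3/2−0)/(2−0) = 3/4
max v = 3 over t∈[4,14] → v_max = 3
check: 3·(4+10) = 42 ✓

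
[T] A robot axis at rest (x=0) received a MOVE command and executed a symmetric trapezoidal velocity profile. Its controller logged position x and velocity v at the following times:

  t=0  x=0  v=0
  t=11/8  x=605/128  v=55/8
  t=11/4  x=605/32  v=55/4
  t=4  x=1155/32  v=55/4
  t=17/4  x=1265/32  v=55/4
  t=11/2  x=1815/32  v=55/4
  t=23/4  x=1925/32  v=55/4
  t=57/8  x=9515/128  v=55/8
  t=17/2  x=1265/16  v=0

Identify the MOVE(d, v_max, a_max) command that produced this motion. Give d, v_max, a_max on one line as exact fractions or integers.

final state: t=17/2, x=1265/16, v=0 → d = 1265/16
a_max = (55/8−0)/(11/8−0) = 5
max v = 55/4 over t∈[11/4,23/4] → v_max = 55/4
check: 55/4·(11/4+3) = 1265/16 ✓

d=1265/16 v_max=55/4 a_max=5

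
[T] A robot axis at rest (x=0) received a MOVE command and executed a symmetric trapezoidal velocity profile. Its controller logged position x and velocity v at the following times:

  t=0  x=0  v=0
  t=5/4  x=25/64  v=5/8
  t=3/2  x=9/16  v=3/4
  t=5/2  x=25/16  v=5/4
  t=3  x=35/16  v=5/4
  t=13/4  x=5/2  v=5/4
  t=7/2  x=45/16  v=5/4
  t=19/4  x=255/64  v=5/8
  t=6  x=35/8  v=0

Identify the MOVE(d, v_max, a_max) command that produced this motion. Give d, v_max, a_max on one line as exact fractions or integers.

final state: t=6, x=35/8, v=0 → d = 35/8
a_max = (5/8−0)/(5/4−0) = 1/2
max v = 5/4 over t∈[5/2,7/2] → v_max = 5/4
check: 5/4·(5/2+1) = 35/8 ✓

d=35/8 v_max=5/4 a_max=1/2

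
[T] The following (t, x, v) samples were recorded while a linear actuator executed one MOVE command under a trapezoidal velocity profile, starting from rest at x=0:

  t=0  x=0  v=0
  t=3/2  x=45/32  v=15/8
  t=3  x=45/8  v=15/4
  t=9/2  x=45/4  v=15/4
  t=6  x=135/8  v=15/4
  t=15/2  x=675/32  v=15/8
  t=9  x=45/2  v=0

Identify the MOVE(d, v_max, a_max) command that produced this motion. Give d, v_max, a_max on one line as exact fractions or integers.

final state: t=9, x=45/2, v=0 → d = 45/2
a_max = (15/8−0)/(3/2−0) = 5/4
max v = 15/4 over t∈[3,6] → v_max = 15/4
check: 15/4·(3+3) = 45/2 ✓

d=45/2 v_max=15/4 a_max=5/4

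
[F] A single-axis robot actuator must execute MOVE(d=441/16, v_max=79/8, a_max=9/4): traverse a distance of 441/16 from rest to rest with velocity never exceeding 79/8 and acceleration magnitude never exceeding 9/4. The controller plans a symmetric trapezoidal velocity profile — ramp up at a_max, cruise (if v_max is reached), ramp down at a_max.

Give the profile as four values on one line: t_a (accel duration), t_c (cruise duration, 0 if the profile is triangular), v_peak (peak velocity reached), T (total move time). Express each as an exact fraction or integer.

t_a=7/2 t_c=0 v_peak=63/8 T=7

(v_max)²/a_max = (79/8)²/(9/4) = 6241/144
441/16 < 6241/144 ⇒ no cruise
v_peak = √(441/16·9/4) = √(3969/64) = 63/8
t_a = (63/8)/(9/4) = 7/2; t_c = 0
T = 2·7/2 = 7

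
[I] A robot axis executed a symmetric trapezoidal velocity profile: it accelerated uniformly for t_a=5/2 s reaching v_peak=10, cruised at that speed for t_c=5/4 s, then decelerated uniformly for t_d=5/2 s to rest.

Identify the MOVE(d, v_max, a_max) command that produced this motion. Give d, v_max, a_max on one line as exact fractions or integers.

d=75/2 v_max=10 a_max=4

a_max = 10/(5/2) = 4
d_a = ½·10·5/2 = 25/2; d_c = 10·5/4 = 25/2
d = 2·25/2 + 25/2 = 75/2
t_c = 5/4 > 0 so v_max = 10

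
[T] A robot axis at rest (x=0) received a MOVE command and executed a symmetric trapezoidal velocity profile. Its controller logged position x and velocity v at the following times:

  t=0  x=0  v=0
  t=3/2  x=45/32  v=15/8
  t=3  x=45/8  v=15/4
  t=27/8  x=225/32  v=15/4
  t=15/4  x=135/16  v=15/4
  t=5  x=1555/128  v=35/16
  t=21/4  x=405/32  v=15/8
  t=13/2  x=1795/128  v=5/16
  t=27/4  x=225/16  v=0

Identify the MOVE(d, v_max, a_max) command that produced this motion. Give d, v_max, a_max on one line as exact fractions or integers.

d=225/16 v_max=15/4 a_max=5/4

final state: t=27/4, x=225/16, v=0 → d = 225/16
a_max = (15/8−0)/(3/2−0) = 5/4
max v = 15/4 over t∈[3,15/4] → v_max = 15/4
check: 15/4·(3+3/4) = 225/16 ✓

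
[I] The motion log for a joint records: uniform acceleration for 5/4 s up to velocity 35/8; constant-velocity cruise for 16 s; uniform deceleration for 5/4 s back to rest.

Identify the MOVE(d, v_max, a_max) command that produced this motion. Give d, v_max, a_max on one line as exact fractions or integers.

a_max = (35/8)/(5/4) = 7/2
d_a = ½·35/8·5/4 = 175/64; d_c = 35/8·16 = 70
d = 2·175/64 + 70 = 2415/32
t_c = 16 > 0 → v_max = v_peak = 35/8

d=2415/32 v_max=35/8 a_max=7/2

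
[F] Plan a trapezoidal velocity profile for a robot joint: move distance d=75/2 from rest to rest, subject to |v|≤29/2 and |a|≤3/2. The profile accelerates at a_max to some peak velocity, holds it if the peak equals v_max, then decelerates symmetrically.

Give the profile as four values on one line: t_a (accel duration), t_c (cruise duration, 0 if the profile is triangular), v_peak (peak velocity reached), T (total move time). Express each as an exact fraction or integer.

v_max²/a_max = (29/2)²/(3/2) = 841/6
75/2 < 841/6 ⇒ no cruise
v_peak = √(75/2·3/2) = √(225/4) = 15/2
t_a = (15/2)/(3/2) = 5; t_c = 0
T = 2·5 = 10

t_a=5 t_c=0 v_peak=15/2 T=10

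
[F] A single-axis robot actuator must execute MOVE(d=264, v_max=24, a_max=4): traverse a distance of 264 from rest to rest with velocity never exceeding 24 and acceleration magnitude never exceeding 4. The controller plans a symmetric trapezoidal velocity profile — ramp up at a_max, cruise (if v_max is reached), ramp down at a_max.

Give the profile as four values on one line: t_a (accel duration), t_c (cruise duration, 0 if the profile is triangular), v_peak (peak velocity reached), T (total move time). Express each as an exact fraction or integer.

(v_max)²/a_max = 24²/4 = 144
264 ≥ 144 so v_max reached
t_a = 24/4 = 6; v_peak = 24
d_cruise = 264 − 144 = 120; t_c = 120/24 = 5
T = 2·6 + 5 = 17

t_a=6 t_c=5 v_peak=24 T=17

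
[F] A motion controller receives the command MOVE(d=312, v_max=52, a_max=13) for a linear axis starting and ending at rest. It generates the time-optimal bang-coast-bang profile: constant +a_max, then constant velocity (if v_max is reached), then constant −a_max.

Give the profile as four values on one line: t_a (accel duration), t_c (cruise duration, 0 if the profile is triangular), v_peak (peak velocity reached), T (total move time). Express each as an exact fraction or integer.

v_max²/a_max = 52²/13 = 208
312 ≥ 208 ⇒ cruise phase
t_a = 52/13 = 4; v_peak = 52
d_cruise = 312 − 208 = 104; t_c = 104/52 = 2
T = 2·4 + 2 = 10

t_a=4 t_c=2 v_peak=52 T=10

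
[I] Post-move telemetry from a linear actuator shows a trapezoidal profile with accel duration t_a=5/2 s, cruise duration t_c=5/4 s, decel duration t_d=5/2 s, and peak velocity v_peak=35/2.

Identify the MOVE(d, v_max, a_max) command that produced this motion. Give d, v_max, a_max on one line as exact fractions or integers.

a_max = (35/2)/(5/2) = 7
d_a = ½·35/2·5/2 = 175/8; d_c = 35/2·5/4 = 175/8
d = 2·175/8 + 175/8 = 525/8
t_c = 5/4 > 0 so v_max = 35/2

d=525/8 v_max=35/2 a_max=7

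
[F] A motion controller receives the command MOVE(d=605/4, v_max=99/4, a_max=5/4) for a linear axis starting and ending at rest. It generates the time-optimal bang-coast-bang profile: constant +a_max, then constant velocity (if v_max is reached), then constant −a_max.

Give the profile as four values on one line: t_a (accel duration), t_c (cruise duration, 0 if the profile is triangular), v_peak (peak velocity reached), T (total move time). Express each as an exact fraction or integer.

t_a=11 t_c=0 v_peak=55/4 T=22

(v_max)²/a_max = (99/4)²/(5/4) = 9801/20
605/4 < 9801/20 so t_c = 0
v_peak = √(605/4·5/4) = √(3025/16) = 55/4
t_a = (55/4)/(5/4) = 11; t_c = 0
T = 2·11 = 22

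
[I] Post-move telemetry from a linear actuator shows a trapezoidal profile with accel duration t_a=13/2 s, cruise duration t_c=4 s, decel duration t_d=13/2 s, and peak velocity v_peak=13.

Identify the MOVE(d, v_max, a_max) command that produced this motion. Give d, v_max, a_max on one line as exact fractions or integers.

d=273/2 v_max=13 a_max=2

a_max = 13/(13/2) = 2
d_a = ½·13·13/2 = 169/4; d_c = 13·4 = 52
d = 2·169/4 + 52 = 273/2
t_c = 4 > 0 so v_max = 13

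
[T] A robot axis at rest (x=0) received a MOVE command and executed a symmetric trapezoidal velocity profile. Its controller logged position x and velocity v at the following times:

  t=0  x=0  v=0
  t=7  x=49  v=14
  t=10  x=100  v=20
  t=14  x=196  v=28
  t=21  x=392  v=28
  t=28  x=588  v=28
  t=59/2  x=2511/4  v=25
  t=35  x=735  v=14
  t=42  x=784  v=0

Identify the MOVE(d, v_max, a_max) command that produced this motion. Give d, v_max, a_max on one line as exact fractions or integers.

final state: t=42, x=784, v=0 → d = 784
a_max = (14−0)/(7−0) = 2
max v = 28 over t∈[14,28] → v_max = 28
check: 28·(14+14) = 784 ✓

d=784 v_max=28 a_max=2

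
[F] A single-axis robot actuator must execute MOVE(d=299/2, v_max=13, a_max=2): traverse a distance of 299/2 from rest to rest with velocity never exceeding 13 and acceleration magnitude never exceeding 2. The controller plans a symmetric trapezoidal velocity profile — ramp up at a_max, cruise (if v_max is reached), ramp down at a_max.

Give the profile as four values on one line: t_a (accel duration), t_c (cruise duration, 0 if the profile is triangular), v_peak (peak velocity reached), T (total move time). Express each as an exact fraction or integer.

v_max²/a_max = 13²/2 = 169/2
299/2 ≥ 169/2 so v_max reached
t_a = 13/2; v_peak = 13
d_cruise = 299/2 − 169/2 = 65; t_c = 65/13 = 5
T = 2·13/2 + 5 = 18

t_a=13/2 t_c=5 v_peak=13 T=18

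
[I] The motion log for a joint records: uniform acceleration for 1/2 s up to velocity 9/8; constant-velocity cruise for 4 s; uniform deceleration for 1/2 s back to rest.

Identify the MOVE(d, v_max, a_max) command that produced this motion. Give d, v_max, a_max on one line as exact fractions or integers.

d=81/16 v_max=9/8 a_max=9/4

a_max = (9/8)/(1/2) = 9/4
d_a = ½·9/8·1/2 = 9/32; d_c = 9/8·4 = 9/2
d = 2·9/32 + 9/2 = 81/16
t_c = 4 > 0 so v_max = 9/8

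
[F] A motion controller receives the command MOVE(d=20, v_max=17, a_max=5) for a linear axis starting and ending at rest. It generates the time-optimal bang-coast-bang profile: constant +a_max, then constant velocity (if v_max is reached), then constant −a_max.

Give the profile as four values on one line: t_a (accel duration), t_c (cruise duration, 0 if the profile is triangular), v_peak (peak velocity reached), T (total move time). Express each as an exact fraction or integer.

v_max²/a_max = 17²/5 = 289/5
20 < 289/5 so t_c = 0
v_peak = √(20·5) = √100 = 10
t_a = 10/5 = 2; t_c = 0
T = 2·2 = 4

t_a=2 t_c=0 v_peak=10 T=4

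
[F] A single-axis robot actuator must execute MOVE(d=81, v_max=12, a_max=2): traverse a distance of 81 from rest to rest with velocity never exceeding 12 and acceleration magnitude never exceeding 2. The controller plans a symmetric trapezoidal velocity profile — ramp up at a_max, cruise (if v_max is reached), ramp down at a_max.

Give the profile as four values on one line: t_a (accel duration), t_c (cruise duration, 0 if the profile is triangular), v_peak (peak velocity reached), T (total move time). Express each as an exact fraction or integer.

t_a=6 t_c=3/4 v_peak=12 T=51/4

(v_max)²/a_max = 12²/2 = 72
81 ≥ 72 ⇒ cruise phase
t_a = 12/2 = 6; v_peak = 12
d_cruise = 81 − 72 = 9; t_c = 9/12 = 3/4
T = 2·6 + 3/4 = 51/4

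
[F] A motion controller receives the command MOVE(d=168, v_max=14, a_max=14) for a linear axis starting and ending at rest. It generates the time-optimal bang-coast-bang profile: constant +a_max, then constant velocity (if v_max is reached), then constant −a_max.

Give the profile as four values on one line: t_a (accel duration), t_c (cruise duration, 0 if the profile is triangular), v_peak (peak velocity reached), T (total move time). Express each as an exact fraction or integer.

t_a=1 t_c=11 v_peak=14 T=13

vₘ²/aₘ = 14²/14 = 14
168 ≥ 14 ⇒ cruise phase
t_a = 14/14 = 1; v_peak = 14
d_cruise = 168 − 14 = 154; t_c = 154/14 = 11
T = 2·1 + 11 = 13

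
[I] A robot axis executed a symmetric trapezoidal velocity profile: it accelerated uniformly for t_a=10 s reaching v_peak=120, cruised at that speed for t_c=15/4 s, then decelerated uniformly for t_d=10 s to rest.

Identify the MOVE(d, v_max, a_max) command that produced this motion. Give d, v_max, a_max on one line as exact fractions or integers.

a_max = 120/10 = 12
d_a = ½·120·10 = 600; d_c = 120·15/4 = 450
d = 2·600 + 450 = 1650
t_c = 15/4 > 0 → v_max = v_peak = 120

d=1650 v_max=120 a_max=12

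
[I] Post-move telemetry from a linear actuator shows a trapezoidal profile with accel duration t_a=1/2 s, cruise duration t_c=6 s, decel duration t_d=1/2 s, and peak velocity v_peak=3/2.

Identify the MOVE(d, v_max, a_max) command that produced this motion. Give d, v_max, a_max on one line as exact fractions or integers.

a_max = (3/2)/(1/2) = 3
d_a = ½·3/2·1/2 = 3/8; d_c = 3/2·6 = 9
d = 2·3/8 + 9 = 39/4
t_c = 6 > 0 ⇒ limit active, v_max = 3/2

d=39/4 v_max=3/2 a_max=3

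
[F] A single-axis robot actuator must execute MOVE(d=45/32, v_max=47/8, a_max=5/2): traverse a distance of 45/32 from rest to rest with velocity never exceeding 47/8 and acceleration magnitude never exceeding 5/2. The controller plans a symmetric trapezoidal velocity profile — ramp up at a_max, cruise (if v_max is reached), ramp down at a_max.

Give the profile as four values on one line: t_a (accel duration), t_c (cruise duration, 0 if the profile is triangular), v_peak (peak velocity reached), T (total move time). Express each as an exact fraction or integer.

(v_max)²/a_max = (47/8)²/(5/2) = 2209/160
45/32 < 2209/160 ⇒ no cruise
v_peak = √(45/32·5/2) = √(225/64) = 15/8
t_a = (15/8)/(5/2) = 3/4; t_c = 0
T = 2·3/4 = 3/2

t_a=3/4 t_c=0 v_peak=15/8 T=3/2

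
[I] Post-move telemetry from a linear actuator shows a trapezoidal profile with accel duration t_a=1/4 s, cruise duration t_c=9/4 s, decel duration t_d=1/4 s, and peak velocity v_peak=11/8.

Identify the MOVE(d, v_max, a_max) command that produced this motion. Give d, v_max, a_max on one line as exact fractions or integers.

a_max = (11/8)/(1/4) = 11/2
d_a = ½·11/8·1/4 = 11/64; d_c = 11/8·9/4 = 99/32
d = 2·11/64 + 99/32 = 55/16
t_c = 9/4 > 0 → v_max = v_peak = 11/8

d=55/16 v_max=11/8 a_max=11/2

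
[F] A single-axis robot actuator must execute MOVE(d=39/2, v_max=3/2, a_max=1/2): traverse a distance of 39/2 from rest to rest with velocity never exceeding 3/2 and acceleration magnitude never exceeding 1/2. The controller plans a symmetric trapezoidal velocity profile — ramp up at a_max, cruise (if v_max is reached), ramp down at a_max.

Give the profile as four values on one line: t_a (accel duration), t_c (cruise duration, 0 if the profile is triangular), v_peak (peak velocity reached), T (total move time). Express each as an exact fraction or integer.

v_max²/a_max = (3/2)²/(1/2) = 9/2
39/2 ≥ 9/2 so v_max reached
t_a = (3/2)/(1/2) = 3; v_peak = 3/2
d_cruise = 39/2 − 9/2 = 15; t_c = 15/(3/2) = 10
T = 2·3 + 10 = 16

t_a=3 t_c=10 v_peak=3/2 T=16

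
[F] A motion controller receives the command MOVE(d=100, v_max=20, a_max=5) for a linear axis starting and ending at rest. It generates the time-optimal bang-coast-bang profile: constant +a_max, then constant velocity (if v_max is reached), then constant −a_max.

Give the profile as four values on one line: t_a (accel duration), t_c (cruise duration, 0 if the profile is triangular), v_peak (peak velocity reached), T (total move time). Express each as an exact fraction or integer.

t_a=4 t_c=1 v_peak=20 T=9

v_max²/a_max = 20²/5 = 80
100 ≥ 80 → trapezoidal
t_a = 20/5 = 4; v_peak = 20
d_cruise = 100 − 80 = 20; t_c = 20/20 = 1
T = 2·4 + 1 = 9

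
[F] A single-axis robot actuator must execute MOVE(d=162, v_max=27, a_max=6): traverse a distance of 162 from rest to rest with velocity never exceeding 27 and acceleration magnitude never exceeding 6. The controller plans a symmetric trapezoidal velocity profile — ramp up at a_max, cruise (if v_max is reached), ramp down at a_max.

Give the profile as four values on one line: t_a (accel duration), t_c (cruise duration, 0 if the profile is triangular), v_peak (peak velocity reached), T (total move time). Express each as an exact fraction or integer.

(v_max)²/a_max = 27²/6 = 243/2
162 ≥ 243/2 → trapezoidal
t_a = 27/6 = 9/2; v_peak = 27
d_cruise = 162 − 243/2 = 81/2; t_c = (81/2)/27 = 3/2
T = 2·9/2 + 3/2 = 21/2

t_a=9/2 t_c=3/2 v_peak=27 T=21/2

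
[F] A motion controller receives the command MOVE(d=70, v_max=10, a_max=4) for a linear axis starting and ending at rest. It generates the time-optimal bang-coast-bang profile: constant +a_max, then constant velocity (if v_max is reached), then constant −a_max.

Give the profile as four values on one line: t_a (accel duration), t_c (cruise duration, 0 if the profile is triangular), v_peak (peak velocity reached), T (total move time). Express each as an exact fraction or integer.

vₘ²/aₘ = 10²/4 = 25
70 ≥ 25 → trapezoidal
t_a = 10/4 = 5/2; v_peak = 10
d_cruise = 70 − 25 = 45; t_c = 45/10 = 9/2
T = 2·5/2 + 9/2 = 19/2

t_a=5/2 t_c=9/2 v_peak=10 T=19/2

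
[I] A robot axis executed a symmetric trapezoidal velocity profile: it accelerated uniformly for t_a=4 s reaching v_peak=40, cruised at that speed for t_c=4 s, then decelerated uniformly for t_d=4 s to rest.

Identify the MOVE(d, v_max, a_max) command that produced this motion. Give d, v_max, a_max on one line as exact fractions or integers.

d=320 v_max=40 a_max=10

a_max = 40/4 = 10
d_a = ½·40·4 = 80; d_c = 40·4 = 160
d = 2·80 + 160 = 320
t_c = 4 > 0 ⇒ limit active, v_max = 40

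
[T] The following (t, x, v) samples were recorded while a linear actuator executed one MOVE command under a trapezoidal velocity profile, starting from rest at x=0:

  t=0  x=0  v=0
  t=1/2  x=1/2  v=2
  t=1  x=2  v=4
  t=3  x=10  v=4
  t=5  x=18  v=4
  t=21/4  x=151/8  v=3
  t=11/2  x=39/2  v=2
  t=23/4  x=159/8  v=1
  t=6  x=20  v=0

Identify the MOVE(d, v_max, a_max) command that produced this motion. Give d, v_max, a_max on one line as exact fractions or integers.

final state: t=6, x=20, v=0 → d = 20
a_max = (2−0)/(1/2−0) = 4
max v = 4 over t∈[1,5] → v_max = 4
check: 4·(1+4) = 20 ✓

d=20 v_max=4 a_max=4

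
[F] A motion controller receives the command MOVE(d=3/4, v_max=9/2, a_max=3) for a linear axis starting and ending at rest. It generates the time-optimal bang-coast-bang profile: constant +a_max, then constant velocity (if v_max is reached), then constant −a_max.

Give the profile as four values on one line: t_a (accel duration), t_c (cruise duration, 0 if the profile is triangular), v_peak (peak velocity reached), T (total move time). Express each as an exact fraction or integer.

t_a=1/2 t_c=0 v_peak=3/2 T=1

vₘ²/aₘ = (9/2)²/3 = 27/4
3/4 < 27/4 so t_c = 0
v_peak = √(3/4·3) = √(9/4) = 3/2
t_a = (3/2)/3 = 1/2; t_c = 0
T = 2·1/2 = 1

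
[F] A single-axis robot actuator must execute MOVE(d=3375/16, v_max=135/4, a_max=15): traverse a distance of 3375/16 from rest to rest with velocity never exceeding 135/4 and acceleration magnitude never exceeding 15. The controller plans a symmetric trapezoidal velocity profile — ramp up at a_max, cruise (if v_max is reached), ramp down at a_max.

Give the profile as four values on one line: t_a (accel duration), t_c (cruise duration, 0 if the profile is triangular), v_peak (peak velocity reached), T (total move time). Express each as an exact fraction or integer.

(v_max)²/a_max = (135/4)²/15 = 1215/16
3375/16 ≥ 1215/16 so v_max reached
t_a = (135/4)/15 = 9/4; v_peak = 135/4
d_cruise = 3375/16 − 1215/16 = 135; t_c = 135/(135/4) = 4
T = 2·9/4 + 4 = 17/2

t_a=9/4 t_c=4 v_peak=135/4 T=17/2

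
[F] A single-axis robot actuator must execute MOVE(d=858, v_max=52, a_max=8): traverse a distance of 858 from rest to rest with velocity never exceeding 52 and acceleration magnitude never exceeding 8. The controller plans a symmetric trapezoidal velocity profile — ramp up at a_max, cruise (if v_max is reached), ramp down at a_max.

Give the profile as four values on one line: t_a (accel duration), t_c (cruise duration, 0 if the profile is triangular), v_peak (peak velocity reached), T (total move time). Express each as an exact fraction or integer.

t_a=13/2 t_c=10 v_peak=52 T=23

(v_max)²/a_max = 52²/8 = 338
858 ≥ 338 so v_max reached
t_a = 52/8 = 13/2; v_peak = 52
d_cruise = 858 − 338 = 520; t_c = 520/52 = 10
T = 2·13/2 + 10 = 23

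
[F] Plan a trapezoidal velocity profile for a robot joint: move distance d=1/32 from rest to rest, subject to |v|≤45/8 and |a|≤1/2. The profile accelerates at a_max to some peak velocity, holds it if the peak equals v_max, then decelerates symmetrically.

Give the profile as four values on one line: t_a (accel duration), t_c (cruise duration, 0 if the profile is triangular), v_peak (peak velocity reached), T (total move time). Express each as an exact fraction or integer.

t_a=1/4 t_c=0 v_peak=1/8 T=1/2

v_max²/a_max = (45/8)²/(1/2) = 2025/32
1/32 < 2025/32 → triangular
v_peak = √(1/32·1/2) = √(1/64) = 1/8
t_a = (1/8)/(1/2) = 1/4; t_c = 0
T = 2·1/4 = 1/2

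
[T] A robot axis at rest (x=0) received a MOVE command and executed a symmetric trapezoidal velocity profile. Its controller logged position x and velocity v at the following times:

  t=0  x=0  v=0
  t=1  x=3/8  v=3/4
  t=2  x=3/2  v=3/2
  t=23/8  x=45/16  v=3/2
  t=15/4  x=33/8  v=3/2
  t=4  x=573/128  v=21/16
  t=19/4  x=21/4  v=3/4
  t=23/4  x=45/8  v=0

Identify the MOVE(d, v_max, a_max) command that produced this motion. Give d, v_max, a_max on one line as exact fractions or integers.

d=45/8 v_max=3/2 a_max=3/4

final state: t=23/4, x=45/8, v=0 → d = 45/8
a_max = (3/4−0)/(1−0) = 3/4
max v = 3/2 over t∈[2,15/4] → v_max = 3/2
check: 3/2·(2+7/4) = 45/8 ✓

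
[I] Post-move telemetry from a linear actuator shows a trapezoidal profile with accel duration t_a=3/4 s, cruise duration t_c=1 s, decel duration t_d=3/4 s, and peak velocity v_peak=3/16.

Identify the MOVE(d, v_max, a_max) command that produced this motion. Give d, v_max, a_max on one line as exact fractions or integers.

a_max = (3/16)/(3/4) = 1/4
d_a = ½·3/16·3/4 = 9/128; d_c = 3/16·1 = 3/16
d = 2·9/128 + 3/16 = 21/64
t_c = 1 > 0 → v_max = v_peak = 3/16

d=21/64 v_max=3/16 a_max=1/4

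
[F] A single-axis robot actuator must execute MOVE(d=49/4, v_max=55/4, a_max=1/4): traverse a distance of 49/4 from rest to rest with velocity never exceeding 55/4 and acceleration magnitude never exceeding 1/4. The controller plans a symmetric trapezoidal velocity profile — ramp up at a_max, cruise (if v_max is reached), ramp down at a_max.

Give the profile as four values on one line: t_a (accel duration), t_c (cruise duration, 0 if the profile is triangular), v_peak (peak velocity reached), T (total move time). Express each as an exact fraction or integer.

vₘ²/aₘ = (55/4)²/(1/4) = 3025/4
49/4 < 3025/4 → triangular
v_peak = √(49/4·1/4) = √(49/16) = 7/4
t_a = (7/4)/(1/4) = 7; t_c = 0
T = 2·7 = 14

t_a=7 t_c=0 v_peak=7/4 T=14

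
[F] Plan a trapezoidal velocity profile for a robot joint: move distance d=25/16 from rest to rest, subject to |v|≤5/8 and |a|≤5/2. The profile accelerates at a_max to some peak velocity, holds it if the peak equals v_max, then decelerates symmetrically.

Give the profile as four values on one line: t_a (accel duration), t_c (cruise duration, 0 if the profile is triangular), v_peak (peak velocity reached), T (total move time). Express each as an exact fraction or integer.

t_a=1/4 t_c=9/4 v_peak=5/8 T=11/4

vₘ²/aₘ = (5/8)²/(5/2) = 5/32
25/16 ≥ 5/32 ⇒ cruise phase
t_a = (5/8)/(5/2) = 1/4; v_peak = 5/8
d_cruise = 25/16 − 5/32 = 45/32; t_c = (45/32)/(5/8) = 9/4
T = 2·1/4 + 9/4 = 11/4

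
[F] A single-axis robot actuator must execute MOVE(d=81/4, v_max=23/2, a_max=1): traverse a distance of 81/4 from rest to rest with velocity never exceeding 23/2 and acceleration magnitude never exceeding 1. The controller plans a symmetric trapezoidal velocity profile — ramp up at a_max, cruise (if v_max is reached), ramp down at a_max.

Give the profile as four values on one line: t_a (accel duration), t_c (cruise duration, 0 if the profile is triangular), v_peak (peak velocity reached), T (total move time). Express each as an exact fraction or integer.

v_max²/a_max = (23/2)²/1 = 529/4
81/4 < 529/4 so t_c = 0
v_peak = √(81/4·1) = √(81/4) = 9/2
t_a = (9/2)/1 = 9/2; t_c = 0
T = 2·9/2 = 9

t_a=9/2 t_c=0 v_peak=9/2 T=9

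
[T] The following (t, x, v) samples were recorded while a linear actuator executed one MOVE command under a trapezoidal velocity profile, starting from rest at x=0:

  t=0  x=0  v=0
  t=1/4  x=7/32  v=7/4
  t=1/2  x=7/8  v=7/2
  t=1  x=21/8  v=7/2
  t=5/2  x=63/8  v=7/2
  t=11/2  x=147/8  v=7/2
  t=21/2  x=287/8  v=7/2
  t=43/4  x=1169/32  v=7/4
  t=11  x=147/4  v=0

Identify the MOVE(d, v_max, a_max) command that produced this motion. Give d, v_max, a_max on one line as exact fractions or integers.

final state: t=11, x=147/4, v=0 → d = 147/4
a_max = (7/4−0)/(1/4−0) = 7
max v = 7/2 over t∈[1/2,21/2] → v_max = 7/2
check: 7/2·(1/2+10) = 147/4 ✓

d=147/4 v_max=7/2 a_max=7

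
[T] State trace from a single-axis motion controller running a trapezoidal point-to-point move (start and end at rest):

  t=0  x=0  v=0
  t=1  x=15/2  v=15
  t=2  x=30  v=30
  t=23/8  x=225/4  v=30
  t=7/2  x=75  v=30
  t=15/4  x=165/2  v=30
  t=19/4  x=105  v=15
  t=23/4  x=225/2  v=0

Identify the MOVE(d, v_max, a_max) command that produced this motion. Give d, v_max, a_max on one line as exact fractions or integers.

d=225/2 v_max=30 a_max=15

final state: t=23/4, x=225/2, v=0 → d = 225/2
a_max = (15−0)/(1−0) = 15
max v = 30 over t∈[2,15/4] → v_max = 30
check: 30·(2+7/4) = 225/2 ✓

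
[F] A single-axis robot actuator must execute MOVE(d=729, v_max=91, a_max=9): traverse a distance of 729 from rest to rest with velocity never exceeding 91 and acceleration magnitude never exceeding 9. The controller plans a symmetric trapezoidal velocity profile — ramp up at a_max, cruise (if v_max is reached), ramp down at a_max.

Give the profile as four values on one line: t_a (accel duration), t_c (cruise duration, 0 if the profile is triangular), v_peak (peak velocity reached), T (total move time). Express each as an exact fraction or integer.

t_a=9 t_c=0 v_peak=81 T=18

(v_max)²/a_max = 91²/9 = 8281/9
729 < 8281/9 ⇒ no cruise
v_peak = √(729·9) = √6561 = 81
t_a = 81/9 = 9; t_c = 0
T = 2·9 = 18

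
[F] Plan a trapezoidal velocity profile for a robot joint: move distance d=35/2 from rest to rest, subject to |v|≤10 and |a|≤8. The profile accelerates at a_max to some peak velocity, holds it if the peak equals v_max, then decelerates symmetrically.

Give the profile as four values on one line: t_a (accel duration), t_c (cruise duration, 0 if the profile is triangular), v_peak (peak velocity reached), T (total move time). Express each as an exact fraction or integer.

v_max²/a_max = 10²/8 = 25/2
35/2 ≥ 25/2 → trapezoidal
t_a = 10/8 = 5/4; v_peak = 10
d_cruise = 35/2 − 25/2 = 5; t_c = 5/10 = 1/2
T = 2·5/4 + 1/2 = 3

t_a=5/4 t_c=1/2 v_peak=10 T=3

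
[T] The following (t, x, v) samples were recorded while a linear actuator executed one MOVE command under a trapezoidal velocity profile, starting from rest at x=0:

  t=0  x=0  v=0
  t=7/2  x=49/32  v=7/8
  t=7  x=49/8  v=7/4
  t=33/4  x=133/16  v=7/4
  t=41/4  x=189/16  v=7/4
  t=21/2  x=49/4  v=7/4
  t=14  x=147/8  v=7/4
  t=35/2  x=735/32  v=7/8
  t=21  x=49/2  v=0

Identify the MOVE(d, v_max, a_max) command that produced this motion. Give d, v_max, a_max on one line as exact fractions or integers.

d=49/2 v_max=7/4 a_max=1/4

final state: t=21, x=49/2, v=0 → d = 49/2
a_max = (7/8−0)/(7/2−0) = 1/4
max v = 7/4 over t∈[7,14] → v_max = 7/4
check: 7/4·(7+7) = 49/2 ✓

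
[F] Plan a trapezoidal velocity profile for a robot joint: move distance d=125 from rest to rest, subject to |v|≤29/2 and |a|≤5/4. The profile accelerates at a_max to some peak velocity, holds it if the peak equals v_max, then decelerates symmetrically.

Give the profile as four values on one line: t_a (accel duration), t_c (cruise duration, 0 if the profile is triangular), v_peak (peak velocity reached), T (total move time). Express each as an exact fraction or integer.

vₘ²/aₘ = (29/2)²/(5/4) = 841/5
125 < 841/5 → triangular
v_peak = √(125·5/4) = √(625/4) = 25/2
t_a = (25/2)/(5/4) = 10; t_c = 0
T = 2·10 = 20

t_a=10 t_c=0 v_peak=25/2 T=20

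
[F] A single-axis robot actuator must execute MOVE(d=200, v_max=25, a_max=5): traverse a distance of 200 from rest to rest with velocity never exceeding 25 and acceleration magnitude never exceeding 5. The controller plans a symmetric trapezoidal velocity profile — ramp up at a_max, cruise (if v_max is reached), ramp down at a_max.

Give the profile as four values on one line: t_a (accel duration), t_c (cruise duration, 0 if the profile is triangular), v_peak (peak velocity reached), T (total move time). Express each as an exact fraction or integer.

t_a=5 t_c=3 v_peak=25 T=13

vₘ²/aₘ = 25²/5 = 125
200 ≥ 125 ⇒ cruise phase
t_a = 25/5 = 5; v_peak = 25
d_cruise = 200 − 125 = 75; t_c = 75/25 = 3
T = 2·5 + 3 = 13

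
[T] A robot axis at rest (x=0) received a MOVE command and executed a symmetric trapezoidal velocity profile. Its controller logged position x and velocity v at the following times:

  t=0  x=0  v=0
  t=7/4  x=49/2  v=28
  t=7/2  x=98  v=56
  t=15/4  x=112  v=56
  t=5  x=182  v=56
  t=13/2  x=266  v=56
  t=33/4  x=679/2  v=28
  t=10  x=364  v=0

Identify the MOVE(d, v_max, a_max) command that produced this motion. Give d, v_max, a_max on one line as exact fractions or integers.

final state: t=10, x=364, v=0 → d = 364
a_max = (28−0)/(7/4−0) = 16
max v = 56 over t∈[7/2,13/2] → v_max = 56
check: 56·(7/2+3) = 364 ✓

d=364 v_max=56 a_max=16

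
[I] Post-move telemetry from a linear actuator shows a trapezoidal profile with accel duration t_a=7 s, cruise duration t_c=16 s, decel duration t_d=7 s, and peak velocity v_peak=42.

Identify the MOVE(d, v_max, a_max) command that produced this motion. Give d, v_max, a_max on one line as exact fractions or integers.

d=966 v_max=42 a_max=6

a_max = 42/7 = 6
d_a = ½·42·7 = 147; d_c = 42·16 = 672
d = 2·147 + 672 = 966
t_c = 16 > 0 so v_max = 42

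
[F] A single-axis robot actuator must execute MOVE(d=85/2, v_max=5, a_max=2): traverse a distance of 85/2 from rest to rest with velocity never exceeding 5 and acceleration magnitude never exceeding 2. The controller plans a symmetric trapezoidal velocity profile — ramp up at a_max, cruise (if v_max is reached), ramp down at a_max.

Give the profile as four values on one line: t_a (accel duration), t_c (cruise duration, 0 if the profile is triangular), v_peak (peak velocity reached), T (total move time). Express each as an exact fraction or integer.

vₘ²/aₘ = 5²/2 = 25/2
85/2 ≥ 25/2 → trapezoidal
t_a = 5/2; v_peak = 5
d_cruise = 85/2 − 25/2 = 30; t_c = 30/5 = 6
T = 2·5/2 + 6 = 11

t_a=5/2 t_c=6 v_peak=5 T=11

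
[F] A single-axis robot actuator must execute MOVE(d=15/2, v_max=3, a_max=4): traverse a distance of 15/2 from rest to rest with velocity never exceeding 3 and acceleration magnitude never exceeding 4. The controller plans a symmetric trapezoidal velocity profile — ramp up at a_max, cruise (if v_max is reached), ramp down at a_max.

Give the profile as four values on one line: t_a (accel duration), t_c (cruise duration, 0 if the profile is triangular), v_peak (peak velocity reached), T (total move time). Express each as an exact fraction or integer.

v_max²/a_max = 3²/4 = 9/4
15/2 ≥ 9/4 so v_max reached
t_a = 3/4; v_peak = 3
d_cruise = 15/2 − 9/4 = 21/4; t_c = (21/4)/3 = 7/4
T = 2·3/4 + 7/4 = 13/4

t_a=3/4 t_c=7/4 v_peak=3 T=13/4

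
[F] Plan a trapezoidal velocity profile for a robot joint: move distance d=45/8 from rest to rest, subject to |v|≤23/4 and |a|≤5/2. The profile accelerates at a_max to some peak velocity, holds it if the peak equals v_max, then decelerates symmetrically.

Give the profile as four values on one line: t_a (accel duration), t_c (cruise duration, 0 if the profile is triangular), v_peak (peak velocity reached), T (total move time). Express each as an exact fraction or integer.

vₘ²/aₘ = (23/4)²/(5/2) = 529/40
45/8 < 529/40 → triangular
v_peak = √(45/8·5/2) = √(225/16) = 15/4
t_a = (15/4)/(5/2) = 3/2; t_c = 0
T = 2·3/2 = 3

t_a=3/2 t_c=0 v_peak=15/4 T=3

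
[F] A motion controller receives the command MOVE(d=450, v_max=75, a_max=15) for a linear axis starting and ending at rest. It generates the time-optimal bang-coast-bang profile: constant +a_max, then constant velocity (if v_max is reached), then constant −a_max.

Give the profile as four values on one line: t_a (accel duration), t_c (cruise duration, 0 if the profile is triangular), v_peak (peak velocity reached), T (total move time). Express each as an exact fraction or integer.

t_a=5 t_c=1 v_peak=75 T=11

v_max²/a_max = 75²/15 = 375
450 ≥ 375 ⇒ cruise phase
t_a = 75/15 = 5; v_peak = 75
d_cruise = 450 − 375 = 75; t_c = 75/75 = 1
T = 2·5 + 1 = 11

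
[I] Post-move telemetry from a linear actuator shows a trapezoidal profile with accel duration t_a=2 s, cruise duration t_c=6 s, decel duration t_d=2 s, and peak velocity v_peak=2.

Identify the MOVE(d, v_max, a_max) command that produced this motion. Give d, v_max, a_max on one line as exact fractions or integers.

a_max = 2/2 = 1
d_a = ½·2·2 = 2; d_c = 2·6 = 12
d = 2·2 + 12 = 16
t_c = 6 > 0 so v_max = 2

d=16 v_max=2 a_max=1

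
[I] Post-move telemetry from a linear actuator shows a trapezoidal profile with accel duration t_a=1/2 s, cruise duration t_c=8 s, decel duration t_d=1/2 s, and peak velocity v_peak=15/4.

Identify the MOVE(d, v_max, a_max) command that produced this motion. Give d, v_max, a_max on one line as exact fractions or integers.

a_max = (15/4)/(1/2) = 15/2
d_a = ½·15/4·1/2 = 15/16; d_c = 15/4·8 = 30
d = 2·15/16 + 30 = 255/8
t_c = 8 > 0 so v_max = 15/4

d=255/8 v_max=15/4 a_max=15/2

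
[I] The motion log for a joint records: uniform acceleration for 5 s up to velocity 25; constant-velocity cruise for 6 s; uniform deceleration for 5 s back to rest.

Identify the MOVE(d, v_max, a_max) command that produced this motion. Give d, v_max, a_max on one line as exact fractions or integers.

d=275 v_max=25 a_max=5

a_max = 25/5 = 5
d_a = ½·25·5 = 125/2; d_c = 25·6 = 150
d = 2·125/2 + 150 = 275
t_c = 6 > 0 ⇒ limit active, v_max = 25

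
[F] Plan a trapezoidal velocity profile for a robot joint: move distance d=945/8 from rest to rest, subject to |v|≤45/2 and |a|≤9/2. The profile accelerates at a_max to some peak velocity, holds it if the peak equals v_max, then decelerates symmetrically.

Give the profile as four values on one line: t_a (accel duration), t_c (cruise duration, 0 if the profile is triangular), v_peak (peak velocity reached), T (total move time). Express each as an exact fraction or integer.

(v_max)²/a_max = (45/2)²/(9/2) = 225/2
945/8 ≥ 225/2 so v_max reached
t_a = (45/2)/(9/2) = 5; v_peak = 45/2
d_cruise = 945/8 − 225/2 = 45/8; t_c = (45/8)/(45/2) = 1/4
T = 2·5 + 1/4 = 41/4

t_a=5 t_c=1/4 v_peak=45/2 T=41/4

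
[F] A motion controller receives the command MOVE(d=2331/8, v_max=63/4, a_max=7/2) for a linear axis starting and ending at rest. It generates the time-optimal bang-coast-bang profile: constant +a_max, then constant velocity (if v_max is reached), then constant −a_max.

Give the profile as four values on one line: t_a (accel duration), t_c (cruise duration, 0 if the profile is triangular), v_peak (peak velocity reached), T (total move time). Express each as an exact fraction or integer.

v_max²/a_max = (63/4)²/(7/2) = 567/8
2331/8 ≥ 567/8 so v_max reached
t_a = (63/4)/(7/2) = 9/2; v_peak = 63/4
d_cruise = 2331/8 − 567/8 = 441/2; t_c = (441/2)/(63/4) = 14
T = 2·9/2 + 14 = 23

t_a=9/2 t_c=14 v_peak=63/4 T=23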